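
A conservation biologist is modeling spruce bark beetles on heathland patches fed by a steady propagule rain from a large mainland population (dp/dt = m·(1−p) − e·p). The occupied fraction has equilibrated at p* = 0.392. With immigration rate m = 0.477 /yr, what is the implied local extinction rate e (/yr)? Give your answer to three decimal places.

0.740

At equilibrium m(1−p*) = e·p*, so e = m(1−p*)/p*.
e = 0.477 × 0.6080 / 0.392 = 0.7398.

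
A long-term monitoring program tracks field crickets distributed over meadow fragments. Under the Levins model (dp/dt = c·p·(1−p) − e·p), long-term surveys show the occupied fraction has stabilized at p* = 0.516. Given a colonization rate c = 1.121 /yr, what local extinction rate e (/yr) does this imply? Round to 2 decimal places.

0.54

At equilibrium c(1−p*) = e.
e = 1.121 × (1 − 0.516) = 1.121 × 0.4840 = 0.5426.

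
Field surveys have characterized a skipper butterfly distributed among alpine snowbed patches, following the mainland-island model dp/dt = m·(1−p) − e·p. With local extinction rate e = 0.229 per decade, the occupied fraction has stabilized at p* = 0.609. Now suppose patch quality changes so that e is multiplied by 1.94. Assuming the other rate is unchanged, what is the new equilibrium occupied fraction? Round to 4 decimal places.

0.4453

Balance m(1−p*) = e·p* gives m = e·p*/(1−p*) = 0.229×0.60900/0.39100 = 0.35668.
New p* = m/(m+e) = 0.35668/(0.35668+0.44426) = 0.44533.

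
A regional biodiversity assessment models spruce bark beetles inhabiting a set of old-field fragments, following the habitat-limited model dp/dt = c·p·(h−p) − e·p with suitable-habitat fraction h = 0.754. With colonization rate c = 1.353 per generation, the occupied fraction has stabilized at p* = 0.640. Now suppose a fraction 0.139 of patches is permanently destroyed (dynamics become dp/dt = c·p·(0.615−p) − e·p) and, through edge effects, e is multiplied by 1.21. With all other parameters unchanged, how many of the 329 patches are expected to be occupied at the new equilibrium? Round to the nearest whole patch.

Balance c(h−p*) = e gives e = 1.353×(0.754 − 0.64000) = 0.15424.
New p* = 0.615 − e/c = 0.615 − 0.18663/1.35300 = 0.47706.
Expected occupied = 329 × 0.47706 = 156.95 ≈ 157.

157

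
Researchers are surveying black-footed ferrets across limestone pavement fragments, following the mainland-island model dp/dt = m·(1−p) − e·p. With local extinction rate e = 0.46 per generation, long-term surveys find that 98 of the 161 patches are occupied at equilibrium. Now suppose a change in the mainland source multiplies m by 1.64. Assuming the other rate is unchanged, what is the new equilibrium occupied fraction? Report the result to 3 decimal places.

Observed p* = 98/161 = 0.60870.
Balance m(1−p*) = e·p* gives m = e·p*/(1−p*) = 0.46×0.60870/0.39130 = 0.71557.
New p* = m/(m+e) = 1.17353/(1.17353+0.46000) = 0.71840.

0.718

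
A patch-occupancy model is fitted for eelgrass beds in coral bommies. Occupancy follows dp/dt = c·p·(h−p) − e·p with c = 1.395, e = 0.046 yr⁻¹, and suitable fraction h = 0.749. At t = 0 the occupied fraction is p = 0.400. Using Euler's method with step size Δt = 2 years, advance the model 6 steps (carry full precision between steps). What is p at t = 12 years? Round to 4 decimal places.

0.6779

Update rule: p ← p + [c·p·(h−p) − e·p]·Δt with Δt = 2.
  1  |  dp/dt·Δt = +0.352684  |  p_1 = 0.752684
  2  |  dp/dt·Δt = -0.076983  |  p_2 = 0.675701
  3  |  dp/dt·Δt = +0.076020  |  p_3 = 0.751720
  4  |  dp/dt·Δt = -0.074864  |  p_4 = 0.676857
  5  |  dp/dt·Δt = +0.073967  |  p_5 = 0.750824
  6  |  dp/dt·Δt = -0.072896  |  p_6 = 0.677928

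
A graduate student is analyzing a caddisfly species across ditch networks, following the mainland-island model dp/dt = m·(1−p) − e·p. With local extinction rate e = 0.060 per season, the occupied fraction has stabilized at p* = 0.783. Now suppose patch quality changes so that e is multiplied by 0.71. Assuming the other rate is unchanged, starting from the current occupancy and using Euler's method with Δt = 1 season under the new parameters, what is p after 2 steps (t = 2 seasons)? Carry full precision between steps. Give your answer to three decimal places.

Balance m(1−p*) = e·p* gives m = e·p*/(1−p*) = 0.060×0.78300/0.21700 = 0.21650.
Starting from p₀ = 0.78300; update p ← p + (dp/dt)·Δt with the new parameters.
t = 1: p = 0.78300 + (+0.01362) = 0.79662
t = 2: p = 0.79662 + (+0.01009) = 0.80672

0.807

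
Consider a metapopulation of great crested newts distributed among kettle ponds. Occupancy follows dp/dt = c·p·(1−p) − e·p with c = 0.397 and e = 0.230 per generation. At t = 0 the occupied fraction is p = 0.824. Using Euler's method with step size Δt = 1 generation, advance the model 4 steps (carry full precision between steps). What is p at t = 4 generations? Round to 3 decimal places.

0.536

Update rule: p ← p + [c·p·(1−p) − e·p]·Δt with Δt = 1.
t = 1: p = 0.82400 + (-0.13195) = 0.69205
t = 2: p = 0.69205 + (-0.07457) = 0.61749
t = 3: p = 0.61749 + (-0.04825) = 0.56924
t = 4: p = 0.56924 + (-0.03358) = 0.53566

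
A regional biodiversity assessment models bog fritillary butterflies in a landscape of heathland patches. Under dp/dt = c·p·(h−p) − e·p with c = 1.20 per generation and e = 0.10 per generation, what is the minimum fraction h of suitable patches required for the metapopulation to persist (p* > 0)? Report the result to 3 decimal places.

0.083

p* = h − e/c is positive only when h > e/c.
h_min = e/c = 0.10/1.20 = 0.0833.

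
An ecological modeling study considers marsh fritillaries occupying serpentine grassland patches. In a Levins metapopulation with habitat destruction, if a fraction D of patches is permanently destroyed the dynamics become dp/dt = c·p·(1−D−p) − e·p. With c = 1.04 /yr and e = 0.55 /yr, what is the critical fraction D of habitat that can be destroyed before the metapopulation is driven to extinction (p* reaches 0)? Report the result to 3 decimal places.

The nontrivial equilibrium is p* = (1−D) − e/c; extinction occurs when this hits zero.
So D_crit = 1 − e/c = 1 − 0.55/1.04 = 1 − 0.5288 = 0.4712.
Note this equals the original equilibrium occupancy — the Levins extinction-debt result.

0.471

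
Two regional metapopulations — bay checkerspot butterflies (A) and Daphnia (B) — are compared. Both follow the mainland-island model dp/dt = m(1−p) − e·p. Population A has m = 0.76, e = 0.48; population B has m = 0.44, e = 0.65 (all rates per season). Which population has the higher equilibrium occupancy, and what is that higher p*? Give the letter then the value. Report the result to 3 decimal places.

A: p*_A = m/(m+e) = 0.76/1.2400 = 0.6129.
B: p*_B = 0.44/1.0900 = 0.4037.
A is higher at 0.6129.

A, 0.613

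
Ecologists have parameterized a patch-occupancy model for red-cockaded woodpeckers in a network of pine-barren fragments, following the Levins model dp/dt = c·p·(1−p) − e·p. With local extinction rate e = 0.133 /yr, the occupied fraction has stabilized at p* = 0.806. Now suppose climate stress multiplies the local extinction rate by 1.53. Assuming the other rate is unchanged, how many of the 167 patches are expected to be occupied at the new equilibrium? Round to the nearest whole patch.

Balance c(1−p*) = e gives c = e/(1 − 0.80600) = 0.133/0.19400 = 0.68557.
New p* = 1 − e/c = 1 − 0.20349/0.68557 = 0.70318.
Expected occupied = 167 × 0.70318 = 117.43 ≈ 117.

117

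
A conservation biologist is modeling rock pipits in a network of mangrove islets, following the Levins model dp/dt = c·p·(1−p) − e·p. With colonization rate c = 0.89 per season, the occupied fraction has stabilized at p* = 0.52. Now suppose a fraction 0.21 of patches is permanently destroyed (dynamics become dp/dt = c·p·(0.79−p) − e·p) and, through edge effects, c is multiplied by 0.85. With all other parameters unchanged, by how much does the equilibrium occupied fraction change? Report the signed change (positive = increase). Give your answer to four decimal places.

-0.2947

Balance c(1−p*) = e gives e = 0.89×(1 − 0.52000) = 0.42720.
New p* = 0.79 − e/c = 0.79 − 0.42720/0.75650 = 0.22529.
Δp* = 0.22529 − 0.52000 = -0.29471.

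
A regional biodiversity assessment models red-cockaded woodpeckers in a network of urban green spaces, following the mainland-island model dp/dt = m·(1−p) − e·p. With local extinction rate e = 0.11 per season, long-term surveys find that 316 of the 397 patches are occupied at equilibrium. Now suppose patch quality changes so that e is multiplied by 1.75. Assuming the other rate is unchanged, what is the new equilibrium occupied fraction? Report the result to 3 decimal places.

0.690

Observed p* = 316/397 = 0.79597.
Balance m(1−p*) = e·p* gives m = e·p*/(1−p*) = 0.11×0.79597/0.20403 = 0.42914.
New p* = m/(m+e) = 0.42914/(0.42914+0.19250) = 0.69034.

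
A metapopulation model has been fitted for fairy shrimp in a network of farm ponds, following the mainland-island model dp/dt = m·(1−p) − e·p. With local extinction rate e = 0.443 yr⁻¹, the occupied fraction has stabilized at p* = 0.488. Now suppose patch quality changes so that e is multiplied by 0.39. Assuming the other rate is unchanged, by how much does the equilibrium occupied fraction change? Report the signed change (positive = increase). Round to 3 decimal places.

0.222

Balance m(1−p*) = e·p* gives m = e·p*/(1−p*) = 0.443×0.48800/0.51200 = 0.42223.
New p* = m/(m+e) = 0.42223/(0.42223+0.17277) = 0.70963.
Δp* = 0.70963 − 0.48800 = +0.22163.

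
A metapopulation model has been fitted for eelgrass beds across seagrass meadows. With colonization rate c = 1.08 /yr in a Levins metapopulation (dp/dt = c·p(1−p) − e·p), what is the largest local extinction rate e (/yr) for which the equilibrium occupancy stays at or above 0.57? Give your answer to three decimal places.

1 − e/c ≥ 0.57 ⇒ e ≤ c(1 − 0.57) = 1.08 × 0.4300.
e_max = 0.4644.

0.464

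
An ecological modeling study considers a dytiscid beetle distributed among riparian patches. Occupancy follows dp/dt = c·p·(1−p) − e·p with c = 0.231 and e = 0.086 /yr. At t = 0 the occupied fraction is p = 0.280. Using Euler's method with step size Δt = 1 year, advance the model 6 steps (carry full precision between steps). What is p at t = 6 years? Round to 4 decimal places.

Update rule: p ← p + [c·p·(1−p) − e·p]·Δt with Δt = 1.
step 1: Δp = +0.02249, p = 0.30249
step 2: Δp = +0.02272, p = 0.32521
step 3: Δp = +0.02272, p = 0.34794
step 4: Δp = +0.02249, p = 0.37042
step 5: Δp = +0.02202, p = 0.39244
step 6: Δp = +0.02133, p = 0.41377

0.4138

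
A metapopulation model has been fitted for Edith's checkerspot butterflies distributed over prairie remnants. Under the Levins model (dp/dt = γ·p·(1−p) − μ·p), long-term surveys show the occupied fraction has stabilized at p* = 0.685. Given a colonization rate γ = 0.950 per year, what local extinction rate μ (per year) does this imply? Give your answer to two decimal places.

0.30

At equilibrium γ(1−p*) = μ.
μ = 0.950 × (1 − 0.685) = 0.950 × 0.3150 = 0.2992.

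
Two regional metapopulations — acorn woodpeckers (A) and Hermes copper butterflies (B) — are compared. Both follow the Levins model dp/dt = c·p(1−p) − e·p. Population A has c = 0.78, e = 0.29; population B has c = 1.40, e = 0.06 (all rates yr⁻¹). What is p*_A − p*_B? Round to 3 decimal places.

A: p*_A = 1 − 0.29/0.78 = 0.6282.
B: p*_B = 1 − 0.06/1.40 = 0.9571.
p*_A − p*_B = 0.6282 − 0.9571 = -0.3289.

-0.329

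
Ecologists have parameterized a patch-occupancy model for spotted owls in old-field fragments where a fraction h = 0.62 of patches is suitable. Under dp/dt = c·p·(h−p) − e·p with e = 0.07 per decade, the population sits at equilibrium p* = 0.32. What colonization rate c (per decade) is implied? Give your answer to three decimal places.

0.233

At equilibrium c(h−p*) = e, so c = e/(h−p*).
c = 0.07/(0.62 − 0.32) = 0.07/0.3000 = 0.2333.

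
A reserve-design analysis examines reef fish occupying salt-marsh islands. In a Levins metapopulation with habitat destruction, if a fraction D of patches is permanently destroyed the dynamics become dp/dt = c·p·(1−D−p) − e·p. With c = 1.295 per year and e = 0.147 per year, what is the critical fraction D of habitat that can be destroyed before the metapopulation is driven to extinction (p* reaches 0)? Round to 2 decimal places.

The nontrivial equilibrium is p* = (1−D) − e/c; extinction occurs when this hits zero.
So D_crit = 1 − e/c = 1 − 0.147/1.295 = 1 − 0.1135 = 0.8865.
Note this equals the original equilibrium occupancy — the Levins extinction-debt result.

0.89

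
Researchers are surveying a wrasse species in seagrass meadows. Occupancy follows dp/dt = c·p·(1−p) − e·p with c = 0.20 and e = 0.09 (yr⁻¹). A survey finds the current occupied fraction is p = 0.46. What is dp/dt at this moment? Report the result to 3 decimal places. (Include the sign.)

0.008

Colonization term: c·p·(1−p) = 0.20×0.46×0.5400 = 0.04968.
Extinction term: e·p = 0.04140.
dp/dt = 0.04968 − 0.04140 = 0.00828.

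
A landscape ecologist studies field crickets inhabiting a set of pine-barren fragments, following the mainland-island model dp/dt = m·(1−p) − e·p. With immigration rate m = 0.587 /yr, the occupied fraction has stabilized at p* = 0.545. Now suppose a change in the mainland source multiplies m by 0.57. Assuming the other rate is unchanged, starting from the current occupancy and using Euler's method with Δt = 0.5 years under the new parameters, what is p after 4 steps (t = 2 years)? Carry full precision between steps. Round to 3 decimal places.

Balance m(1−p*) = e·p* gives e = m(1−p*)/p* = 0.587×0.45500/0.54500 = 0.49006.
Starting from p₀ = 0.54500; update p ← p + (dp/dt)·Δt with the new parameters.
  1  |  dp/dt·Δt = -0.057423  |  p_1 = 0.487577
  2  |  dp/dt·Δt = -0.033746  |  p_2 = 0.453831
  3  |  dp/dt·Δt = -0.019832  |  p_3 = 0.433999
  4  |  dp/dt·Δt = -0.011655  |  p_4 = 0.422344

0.422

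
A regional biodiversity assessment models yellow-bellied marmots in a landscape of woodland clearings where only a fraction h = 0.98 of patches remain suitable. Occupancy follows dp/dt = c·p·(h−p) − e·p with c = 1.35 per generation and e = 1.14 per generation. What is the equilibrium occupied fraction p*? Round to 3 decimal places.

0.136

Setting dp/dt = 0 and dividing by p* gives c·(h−p*) = e.
So p* = h − e/c = 0.98 − 1.14/1.35 = 0.98 − 0.8444 = 0.1356.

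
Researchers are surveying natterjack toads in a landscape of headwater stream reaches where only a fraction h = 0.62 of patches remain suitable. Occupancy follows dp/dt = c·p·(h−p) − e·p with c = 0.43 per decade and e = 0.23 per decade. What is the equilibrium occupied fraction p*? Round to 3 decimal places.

Setting dp/dt = 0 and dividing by p* gives c·(h−p*) = e.
So p* = h − e/c = 0.62 − 0.23/0.43 = 0.62 − 0.5349 = 0.0851.

0.085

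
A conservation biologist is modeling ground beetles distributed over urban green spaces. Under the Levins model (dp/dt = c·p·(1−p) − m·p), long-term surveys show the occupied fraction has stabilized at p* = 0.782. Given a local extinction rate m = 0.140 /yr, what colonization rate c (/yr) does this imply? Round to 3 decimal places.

At equilibrium c(1−p*) = m, so c = m/(1−p*).
c = 0.140/(1 − 0.782) = 0.140/0.2180 = 0.6422.

0.642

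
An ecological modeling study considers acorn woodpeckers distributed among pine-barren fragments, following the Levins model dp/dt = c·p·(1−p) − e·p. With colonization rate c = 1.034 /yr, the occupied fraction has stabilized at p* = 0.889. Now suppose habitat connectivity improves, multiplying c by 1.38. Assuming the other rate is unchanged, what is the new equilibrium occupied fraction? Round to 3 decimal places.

Balance c(1−p*) = e gives e = 1.034×(1 − 0.88900) = 0.11477.
New p* = 1 − e/c = 1 − 0.11477/1.42692 = 0.91957.

0.920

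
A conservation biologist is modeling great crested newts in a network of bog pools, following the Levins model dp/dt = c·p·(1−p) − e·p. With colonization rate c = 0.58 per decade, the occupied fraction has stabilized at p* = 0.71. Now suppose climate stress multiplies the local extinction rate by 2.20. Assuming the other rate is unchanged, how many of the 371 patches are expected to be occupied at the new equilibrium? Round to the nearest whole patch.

Balance c(1−p*) = e gives e = 0.58×(1 − 0.71000) = 0.16820.
New p* = 1 − e/c = 1 − 0.37004/0.58000 = 0.36200.
Expected occupied = 371 × 0.36200 = 134.30 ≈ 134.

134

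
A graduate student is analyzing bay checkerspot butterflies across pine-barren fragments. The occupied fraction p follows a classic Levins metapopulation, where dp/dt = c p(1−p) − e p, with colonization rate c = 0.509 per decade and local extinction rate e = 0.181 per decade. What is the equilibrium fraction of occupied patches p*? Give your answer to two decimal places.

Setting dp/dt = 0 and dividing through by p* gives c·(1−p*) = e.
So p* = 1 − e/c = 1 − 0.181/0.509 = 1 − 0.3556 = 0.6444.

0.64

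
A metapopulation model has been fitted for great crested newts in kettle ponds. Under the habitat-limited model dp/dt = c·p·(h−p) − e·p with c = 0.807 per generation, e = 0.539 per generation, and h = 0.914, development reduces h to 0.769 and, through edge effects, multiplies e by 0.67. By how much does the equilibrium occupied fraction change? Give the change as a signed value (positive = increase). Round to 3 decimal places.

Before: p* = h − e/c = 0.914 − 0.539/0.807 = 0.914 − 0.6679 = 0.2461.
After: c = 0.807, e = 0.36113, h = 0.769; p* = 0.769 − 0.36113/0.807 = 0.3215.
Δp* = 0.3215 − 0.2461 = +0.0754.

0.075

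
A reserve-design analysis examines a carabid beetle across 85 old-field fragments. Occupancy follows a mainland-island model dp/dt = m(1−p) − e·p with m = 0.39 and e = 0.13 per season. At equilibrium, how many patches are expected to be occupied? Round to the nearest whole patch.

p* = m/(m+e) = 0.39/0.5200 = 0.7500.
Expected occupied patches = N × p* = 85 × 0.7500 = 63.75 ≈ 64.

64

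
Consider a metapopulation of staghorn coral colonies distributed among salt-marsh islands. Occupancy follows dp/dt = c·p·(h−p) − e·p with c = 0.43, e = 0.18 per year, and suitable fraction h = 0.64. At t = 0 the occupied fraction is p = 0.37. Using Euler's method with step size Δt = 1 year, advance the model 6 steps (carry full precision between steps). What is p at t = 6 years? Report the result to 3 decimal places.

Update rule: p ← p + [c·p·(h−p) − e·p]·Δt with Δt = 1.
t = 1: p = 0.37000 + (-0.02364) = 0.34636
t = 2: p = 0.34636 + (-0.01861) = 0.32775
t = 3: p = 0.32775 + (-0.01499) = 0.31276
t = 4: p = 0.31276 + (-0.01229) = 0.30047
t = 5: p = 0.30047 + (-0.01022) = 0.29025
t = 6: p = 0.29025 + (-0.00859) = 0.28166

0.282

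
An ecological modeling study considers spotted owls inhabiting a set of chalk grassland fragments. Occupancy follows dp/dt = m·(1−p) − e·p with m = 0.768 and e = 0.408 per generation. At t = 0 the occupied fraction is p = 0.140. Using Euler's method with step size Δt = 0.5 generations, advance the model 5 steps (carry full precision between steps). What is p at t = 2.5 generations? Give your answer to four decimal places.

0.6470

Update rule: p ← p + [m·(1−p) − e·p]·Δt with Δt = 0.5.
p: 0.14000 → 0.44168  (Δp = +0.30168)
p: 0.44168 → 0.56597  (Δp = +0.12429)
p: 0.56597 → 0.61718  (Δp = +0.05121)
p: 0.61718 → 0.63828  (Δp = +0.02110)
p: 0.63828 → 0.64697  (Δp = +0.00869)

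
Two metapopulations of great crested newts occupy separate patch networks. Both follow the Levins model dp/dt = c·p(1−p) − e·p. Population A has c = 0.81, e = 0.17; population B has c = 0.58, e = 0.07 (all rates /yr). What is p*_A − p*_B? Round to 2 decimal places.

A: p*_A = 1 − 0.17/0.81 = 0.7901.
B: p*_B = 1 − 0.07/0.58 = 0.8793.
p*_A − p*_B = 0.7901 − 0.8793 = -0.0892.

-0.09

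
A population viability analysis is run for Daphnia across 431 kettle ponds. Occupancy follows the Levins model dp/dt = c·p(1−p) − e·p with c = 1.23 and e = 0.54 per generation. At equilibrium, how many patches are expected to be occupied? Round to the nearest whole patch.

p* = 1 − e/c = 1 − 0.54/1.23 = 0.5610.
Expected occupied patches = N × p* = 431 × 0.5610 = 241.78 ≈ 242.

242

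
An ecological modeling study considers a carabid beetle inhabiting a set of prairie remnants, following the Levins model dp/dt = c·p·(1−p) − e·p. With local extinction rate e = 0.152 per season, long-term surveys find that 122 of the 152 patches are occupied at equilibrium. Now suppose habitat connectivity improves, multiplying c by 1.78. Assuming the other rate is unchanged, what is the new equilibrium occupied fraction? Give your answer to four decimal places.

0.8891

Observed p* = 122/152 = 0.80263.
Balance c(1−p*) = e gives c = e/(1 − 0.80263) = 0.152/0.19737 = 0.77013.
New p* = 1 − e/c = 1 − 0.15200/1.37083 = 0.88912.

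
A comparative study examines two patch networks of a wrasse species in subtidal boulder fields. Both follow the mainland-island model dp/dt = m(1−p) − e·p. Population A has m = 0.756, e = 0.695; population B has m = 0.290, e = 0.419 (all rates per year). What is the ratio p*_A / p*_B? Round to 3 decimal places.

A: p*_A = m/(m+e) = 0.756/1.4510 = 0.5210.
B: p*_B = 0.290/0.7090 = 0.4090.
p*_A / p*_B = 0.5210/0.4090 = 1.2738.

1.274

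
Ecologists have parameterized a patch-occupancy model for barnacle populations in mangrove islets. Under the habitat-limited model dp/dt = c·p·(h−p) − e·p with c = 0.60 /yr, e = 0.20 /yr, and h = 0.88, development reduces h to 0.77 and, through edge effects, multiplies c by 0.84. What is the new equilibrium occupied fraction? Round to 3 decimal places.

0.373

Before: p* = h − e/c = 0.88 − 0.20/0.60 = 0.88 − 0.3333 = 0.5467.
After: c = 0.504, e = 0.2, h = 0.77; p* = 0.77 − 0.2/0.504 = 0.3732.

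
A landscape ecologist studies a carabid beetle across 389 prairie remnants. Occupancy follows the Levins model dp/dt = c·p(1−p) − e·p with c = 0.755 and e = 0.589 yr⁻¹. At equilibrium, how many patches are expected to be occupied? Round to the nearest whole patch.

86

p* = 1 − e/c = 1 − 0.589/0.755 = 0.2199.
Expected occupied patches = N × p* = 389 × 0.2199 = 85.53 ≈ 86.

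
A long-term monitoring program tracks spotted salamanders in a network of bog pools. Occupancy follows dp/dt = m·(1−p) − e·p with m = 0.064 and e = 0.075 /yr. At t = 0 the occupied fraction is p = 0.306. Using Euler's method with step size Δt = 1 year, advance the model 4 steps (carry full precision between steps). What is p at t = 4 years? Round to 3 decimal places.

Update rule: p ← p + [m·(1−p) − e·p]·Δt with Δt = 1.
t = 1: p = 0.30600 + (+0.02147) = 0.32747
t = 2: p = 0.32747 + (+0.01848) = 0.34595
t = 3: p = 0.34595 + (+0.01591) = 0.36186
t = 4: p = 0.36186 + (+0.01370) = 0.37556

0.376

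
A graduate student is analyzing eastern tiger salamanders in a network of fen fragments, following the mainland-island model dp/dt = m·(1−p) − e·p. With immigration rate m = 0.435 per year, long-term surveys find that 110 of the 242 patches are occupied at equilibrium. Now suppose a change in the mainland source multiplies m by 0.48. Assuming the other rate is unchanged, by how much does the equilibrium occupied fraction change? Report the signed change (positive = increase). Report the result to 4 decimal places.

Observed p* = 110/242 = 0.45455.
Balance m(1−p*) = e·p* gives e = m(1−p*)/p* = 0.435×0.54545/0.45455 = 0.52199.
New p* = m/(m+e) = 0.20880/(0.20880+0.52199) = 0.28572.
Δp* = 0.28572 − 0.45455 = -0.16883.

-0.1688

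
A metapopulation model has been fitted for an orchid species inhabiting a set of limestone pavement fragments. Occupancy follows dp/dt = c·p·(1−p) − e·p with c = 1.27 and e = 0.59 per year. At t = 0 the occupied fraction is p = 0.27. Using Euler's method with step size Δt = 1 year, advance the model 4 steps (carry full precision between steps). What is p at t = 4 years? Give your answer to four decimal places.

Update rule: p ← p + [c·p·(1−p) − e·p]·Δt with Δt = 1.
p: 0.27000 → 0.36102  (Δp = +0.09102)
p: 0.36102 → 0.44099  (Δp = +0.07997)
p: 0.44099 → 0.49388  (Δp = +0.05290)
p: 0.49388 → 0.51994  (Δp = +0.02606)

0.5199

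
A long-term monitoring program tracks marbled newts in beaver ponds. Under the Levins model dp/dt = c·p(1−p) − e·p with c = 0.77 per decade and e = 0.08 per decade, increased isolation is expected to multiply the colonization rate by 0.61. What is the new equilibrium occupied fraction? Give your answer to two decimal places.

0.83

Before: p* = 1 − 0.08/0.77 = 0.8961.
After the change, c = 0.4697, e = 0.08, so p* = 1 − 0.08/0.4697 = 0.8297.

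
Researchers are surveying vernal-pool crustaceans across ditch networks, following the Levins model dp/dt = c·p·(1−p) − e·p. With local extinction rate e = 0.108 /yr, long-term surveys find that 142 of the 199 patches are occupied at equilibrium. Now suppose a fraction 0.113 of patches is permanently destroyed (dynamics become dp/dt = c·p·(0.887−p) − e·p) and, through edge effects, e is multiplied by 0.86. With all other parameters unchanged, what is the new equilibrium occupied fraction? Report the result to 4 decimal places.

Observed p* = 142/199 = 0.71357.
Balance c(1−p*) = e gives c = e/(1 − 0.71357) = 0.108/0.28643 = 0.37706.
New p* = 0.887 − e/c = 0.887 − 0.09288/0.37706 = 0.64067.

0.6407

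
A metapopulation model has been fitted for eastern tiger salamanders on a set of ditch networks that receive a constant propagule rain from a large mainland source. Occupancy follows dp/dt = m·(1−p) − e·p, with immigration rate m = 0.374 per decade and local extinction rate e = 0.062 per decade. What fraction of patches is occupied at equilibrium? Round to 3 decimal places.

0.858

At equilibrium the propagule rain into empty patches balances local extinction: m(1−p*) = e·p*.
p* = m/(m+e) = 0.374/(0.374+0.062) = 0.374/0.4360 = 0.8578.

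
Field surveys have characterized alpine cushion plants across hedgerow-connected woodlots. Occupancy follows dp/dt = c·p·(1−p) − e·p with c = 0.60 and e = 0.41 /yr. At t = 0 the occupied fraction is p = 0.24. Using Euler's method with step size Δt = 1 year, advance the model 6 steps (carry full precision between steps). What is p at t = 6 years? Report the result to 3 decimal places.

Update rule: p ← p + [c·p·(1−p) − e·p]·Δt with Δt = 1.
step 1: Δp = +0.01104, p = 0.25104
step 2: Δp = +0.00988, p = 0.26092
step 3: Δp = +0.00873, p = 0.26965
step 4: Δp = +0.00761, p = 0.27726
step 5: Δp = +0.00656, p = 0.28381
step 6: Δp = +0.00559, p = 0.28941

0.289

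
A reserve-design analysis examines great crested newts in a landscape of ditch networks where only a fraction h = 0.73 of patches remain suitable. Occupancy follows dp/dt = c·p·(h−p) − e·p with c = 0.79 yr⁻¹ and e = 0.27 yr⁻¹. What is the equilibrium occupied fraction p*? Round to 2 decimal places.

Setting dp/dt = 0 and dividing by p* gives c·(h−p*) = e.
So p* = h − e/c = 0.73 − 0.27/0.79 = 0.73 − 0.3418 = 0.3882.

0.39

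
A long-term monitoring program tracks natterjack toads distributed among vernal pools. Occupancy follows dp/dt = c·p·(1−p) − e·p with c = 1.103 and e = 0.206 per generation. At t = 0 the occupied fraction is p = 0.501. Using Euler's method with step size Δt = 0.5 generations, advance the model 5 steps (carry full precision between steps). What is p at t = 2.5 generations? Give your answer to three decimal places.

0.779

Update rule: p ← p + [c·p·(1−p) − e·p]·Δt with Δt = 0.5.
t = 0.5: p = 0.50100 + (+0.08627) = 0.58727
t = 1: p = 0.58727 + (+0.07319) = 0.66046
t = 1.5: p = 0.66046 + (+0.05565) = 0.71611
t = 2: p = 0.71611 + (+0.03836) = 0.75447
t = 2.5: p = 0.75447 + (+0.02445) = 0.77892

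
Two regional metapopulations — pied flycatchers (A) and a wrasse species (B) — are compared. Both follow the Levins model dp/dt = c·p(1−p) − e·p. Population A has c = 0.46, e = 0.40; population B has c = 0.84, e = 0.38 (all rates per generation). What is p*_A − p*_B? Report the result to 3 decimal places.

A: p*_A = 1 − 0.40/0.46 = 0.1304.
B: p*_B = 1 − 0.38/0.84 = 0.5476.
p*_A − p*_B = 0.1304 − 0.5476 = -0.4172.

-0.417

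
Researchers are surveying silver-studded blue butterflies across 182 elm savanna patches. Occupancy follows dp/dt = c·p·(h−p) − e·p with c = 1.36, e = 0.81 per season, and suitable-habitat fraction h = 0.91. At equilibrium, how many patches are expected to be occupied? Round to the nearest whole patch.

57

p* = h − e/c = 0.91 − 0.5956 = 0.3144.
Expected occupied patches = N × p* = 182 × 0.3144 = 57.22 ≈ 57.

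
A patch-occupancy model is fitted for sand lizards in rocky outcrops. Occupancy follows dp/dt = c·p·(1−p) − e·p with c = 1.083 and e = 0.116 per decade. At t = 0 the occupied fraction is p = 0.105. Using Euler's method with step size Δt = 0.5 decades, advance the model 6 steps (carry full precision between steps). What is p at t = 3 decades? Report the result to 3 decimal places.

0.595

Update rule: p ← p + [c·p·(1−p) − e·p]·Δt with Δt = 0.5.
t = 0.5: p = 0.10500 + (+0.04480) = 0.14980
t = 1: p = 0.14980 + (+0.06028) = 0.21007
t = 1.5: p = 0.21007 + (+0.07767) = 0.28775
t = 2: p = 0.28775 + (+0.09429) = 0.38204
t = 2.5: p = 0.38204 + (+0.10568) = 0.48772
t = 3: p = 0.48772 + (+0.10701) = 0.59473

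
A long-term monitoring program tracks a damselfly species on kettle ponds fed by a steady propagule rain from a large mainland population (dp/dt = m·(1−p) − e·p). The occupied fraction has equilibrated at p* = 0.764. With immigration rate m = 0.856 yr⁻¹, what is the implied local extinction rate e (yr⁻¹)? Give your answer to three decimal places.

At equilibrium m(1−p*) = e·p*, so e = m(1−p*)/p*.
e = 0.856 × 0.2360 / 0.764 = 0.2644.

0.264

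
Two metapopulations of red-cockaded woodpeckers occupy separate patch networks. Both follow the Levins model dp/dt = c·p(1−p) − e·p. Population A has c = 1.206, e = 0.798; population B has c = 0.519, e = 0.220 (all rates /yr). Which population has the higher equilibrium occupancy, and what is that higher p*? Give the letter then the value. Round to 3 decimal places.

B, 0.576

A: p*_A = 1 − 0.798/1.206 = 0.3383.
B: p*_B = 1 − 0.220/0.519 = 0.5761.
B is higher at 0.5761.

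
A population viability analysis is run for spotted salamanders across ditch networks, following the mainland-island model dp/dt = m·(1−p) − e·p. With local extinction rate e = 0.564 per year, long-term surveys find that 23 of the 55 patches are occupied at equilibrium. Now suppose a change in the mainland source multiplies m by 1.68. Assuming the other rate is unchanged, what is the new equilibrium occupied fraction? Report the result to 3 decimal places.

0.547

Observed p* = 23/55 = 0.41818.
Balance m(1−p*) = e·p* gives m = e·p*/(1−p*) = 0.564×0.41818/0.58182 = 0.40537.
New p* = m/(m+e) = 0.68102/(0.68102+0.56400) = 0.54700.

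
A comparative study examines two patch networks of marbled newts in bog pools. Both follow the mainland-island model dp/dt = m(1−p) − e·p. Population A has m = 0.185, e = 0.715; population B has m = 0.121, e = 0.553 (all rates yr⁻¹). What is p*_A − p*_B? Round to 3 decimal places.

0.026

A: p*_A = m/(m+e) = 0.185/0.9000 = 0.2056.
B: p*_B = 0.121/0.6740 = 0.1795.
p*_A − p*_B = 0.2056 − 0.1795 = 0.0260.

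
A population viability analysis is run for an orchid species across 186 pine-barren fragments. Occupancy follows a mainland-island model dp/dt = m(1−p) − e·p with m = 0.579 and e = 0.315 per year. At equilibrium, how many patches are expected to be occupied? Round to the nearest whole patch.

p* = m/(m+e) = 0.579/0.8940 = 0.6477.
Expected occupied patches = N × p* = 186 × 0.6477 = 120.46 ≈ 120.

120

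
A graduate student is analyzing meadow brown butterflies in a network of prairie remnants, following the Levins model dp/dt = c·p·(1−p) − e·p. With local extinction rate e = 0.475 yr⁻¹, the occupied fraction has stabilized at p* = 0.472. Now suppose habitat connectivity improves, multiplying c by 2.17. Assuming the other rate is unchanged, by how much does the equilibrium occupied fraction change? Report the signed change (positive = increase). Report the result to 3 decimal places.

0.285

Balance c(1−p*) = e gives c = e/(1 − 0.47200) = 0.475/0.52800 = 0.89962.
New p* = 1 − e/c = 1 − 0.47500/1.95218 = 0.75668.
Δp* = 0.75668 − 0.47200 = +0.28468.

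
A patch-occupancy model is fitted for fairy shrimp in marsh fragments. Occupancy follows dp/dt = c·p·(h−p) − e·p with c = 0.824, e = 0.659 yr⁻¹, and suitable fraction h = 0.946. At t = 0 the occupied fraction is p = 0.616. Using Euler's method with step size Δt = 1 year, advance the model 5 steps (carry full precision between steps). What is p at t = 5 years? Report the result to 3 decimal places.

0.221

Update rule: p ← p + [c·p·(h−p) − e·p]·Δt with Δt = 1.
  1  |  dp/dt·Δt = -0.238441  |  p_1 = 0.377559
  2  |  dp/dt·Δt = -0.071964  |  p_2 = 0.305594
  3  |  dp/dt·Δt = -0.040126  |  p_3 = 0.265468
  4  |  dp/dt·Δt = -0.026080  |  p_4 = 0.239388
  5  |  dp/dt·Δt = -0.018373  |  p_5 = 0.221015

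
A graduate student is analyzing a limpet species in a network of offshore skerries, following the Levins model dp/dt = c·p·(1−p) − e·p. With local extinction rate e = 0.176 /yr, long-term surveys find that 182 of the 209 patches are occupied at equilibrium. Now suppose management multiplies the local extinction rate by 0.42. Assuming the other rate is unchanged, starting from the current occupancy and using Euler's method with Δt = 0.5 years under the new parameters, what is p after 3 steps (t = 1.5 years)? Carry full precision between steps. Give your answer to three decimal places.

0.942

Observed p* = 182/209 = 0.87081.
Balance c(1−p*) = e gives c = e/(1 − 0.87081) = 0.176/0.12919 = 1.36237.
Starting from p₀ = 0.87081; update p ← p + (dp/dt)·Δt with the new parameters.
  1  |  dp/dt·Δt = +0.044446  |  p_1 = 0.915260
  2  |  dp/dt·Δt = +0.019004  |  p_2 = 0.934264
  3  |  dp/dt·Δt = +0.007304  |  p_3 = 0.941568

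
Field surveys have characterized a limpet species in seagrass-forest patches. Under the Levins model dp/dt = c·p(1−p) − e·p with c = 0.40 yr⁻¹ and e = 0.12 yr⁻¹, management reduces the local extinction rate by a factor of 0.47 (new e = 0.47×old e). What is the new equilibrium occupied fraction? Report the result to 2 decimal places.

0.86

Before: p* = 1 − 0.12/0.40 = 0.7000.
After the change, c = 0.4, e = 0.0564, so p* = 1 − 0.0564/0.4 = 0.8590.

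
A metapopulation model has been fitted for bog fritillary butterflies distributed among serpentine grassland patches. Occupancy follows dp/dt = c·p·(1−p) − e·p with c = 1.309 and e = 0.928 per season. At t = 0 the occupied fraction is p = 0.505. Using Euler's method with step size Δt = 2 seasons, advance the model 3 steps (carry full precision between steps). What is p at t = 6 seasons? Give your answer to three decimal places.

0.282

Update rule: p ← p + [c·p·(1−p) − e·p]·Δt with Δt = 2.
p: 0.50500 → 0.22215  (Δp = -0.28285)
p: 0.22215 → 0.26223  (Δp = +0.04008)
p: 0.26223 → 0.28202  (Δp = +0.01979)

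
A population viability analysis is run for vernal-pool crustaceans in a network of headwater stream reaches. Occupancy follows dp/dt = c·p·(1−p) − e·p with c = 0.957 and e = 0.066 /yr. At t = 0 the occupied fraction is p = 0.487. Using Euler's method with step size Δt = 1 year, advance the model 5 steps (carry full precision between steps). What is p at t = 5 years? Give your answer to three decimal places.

0.931

Update rule: p ← p + [c·p·(1−p) − e·p]·Δt with Δt = 1.
step 1: Δp = +0.20695, p = 0.69395
step 2: Δp = +0.15745, p = 0.85140
step 3: Δp = +0.06489, p = 0.91628
step 4: Δp = +0.01293, p = 0.92922
step 5: Δp = +0.00161, p = 0.93083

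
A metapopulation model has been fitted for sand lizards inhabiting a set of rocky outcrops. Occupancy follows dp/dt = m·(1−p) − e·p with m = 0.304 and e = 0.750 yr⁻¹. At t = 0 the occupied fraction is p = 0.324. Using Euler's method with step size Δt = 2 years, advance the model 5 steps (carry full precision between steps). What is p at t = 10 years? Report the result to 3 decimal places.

0.229

Update rule: p ← p + [m·(1−p) − e·p]·Δt with Δt = 2.
p: 0.32400 → 0.24901  (Δp = -0.07499)
p: 0.24901 → 0.33210  (Δp = +0.08309)
p: 0.33210 → 0.24003  (Δp = -0.09206)
p: 0.24003 → 0.34204  (Δp = +0.10201)
p: 0.34204 → 0.22902  (Δp = -0.11302)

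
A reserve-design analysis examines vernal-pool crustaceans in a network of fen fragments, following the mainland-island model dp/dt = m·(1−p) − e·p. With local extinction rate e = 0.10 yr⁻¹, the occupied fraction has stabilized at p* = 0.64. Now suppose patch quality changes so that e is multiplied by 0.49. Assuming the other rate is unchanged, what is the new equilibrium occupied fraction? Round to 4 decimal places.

0.7839

Balance m(1−p*) = e·p* gives m = e·p*/(1−p*) = 0.10×0.64000/0.36000 = 0.17778.
New p* = m/(m+e) = 0.17778/(0.17778+0.04900) = 0.78393.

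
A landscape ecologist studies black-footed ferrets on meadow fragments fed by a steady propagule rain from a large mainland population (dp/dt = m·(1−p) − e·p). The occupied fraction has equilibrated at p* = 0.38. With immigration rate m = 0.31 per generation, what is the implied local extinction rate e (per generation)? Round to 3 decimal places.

At equilibrium m(1−p*) = e·p*, so e = m(1−p*)/p*.
e = 0.31 × 0.6200 / 0.38 = 0.5058.

0.506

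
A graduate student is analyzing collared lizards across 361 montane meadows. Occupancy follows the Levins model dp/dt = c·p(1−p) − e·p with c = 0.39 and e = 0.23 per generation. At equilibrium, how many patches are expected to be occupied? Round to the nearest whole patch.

p* = 1 − e/c = 1 − 0.23/0.39 = 0.4103.
Expected occupied patches = N × p* = 361 × 0.4103 = 148.10 ≈ 148.

148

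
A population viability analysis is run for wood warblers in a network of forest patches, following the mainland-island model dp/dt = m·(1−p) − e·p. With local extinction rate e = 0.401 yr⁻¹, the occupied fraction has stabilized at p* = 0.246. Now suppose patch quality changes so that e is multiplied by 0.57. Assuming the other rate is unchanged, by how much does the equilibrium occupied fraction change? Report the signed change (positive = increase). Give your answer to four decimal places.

0.1180

Balance m(1−p*) = e·p* gives m = e·p*/(1−p*) = 0.401×0.24600/0.75400 = 0.13083.
New p* = m/(m+e) = 0.13083/(0.13083+0.22857) = 0.36402.
Δp* = 0.36402 − 0.24600 = +0.11802.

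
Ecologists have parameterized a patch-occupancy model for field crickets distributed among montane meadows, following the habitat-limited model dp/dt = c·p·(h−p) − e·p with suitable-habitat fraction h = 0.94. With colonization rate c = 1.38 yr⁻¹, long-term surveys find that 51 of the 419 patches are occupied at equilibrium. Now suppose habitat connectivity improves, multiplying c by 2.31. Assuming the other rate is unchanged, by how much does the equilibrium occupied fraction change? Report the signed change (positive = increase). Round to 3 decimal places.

Observed p* = 51/419 = 0.12172.
Balance c(h−p*) = e gives e = 1.38×(0.94 − 0.12172) = 1.12923.
New p* = 0.94 − e/c = 0.94 − 1.12923/3.18780 = 0.58577.
Δp* = 0.58577 − 0.12172 = +0.46405.

0.464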